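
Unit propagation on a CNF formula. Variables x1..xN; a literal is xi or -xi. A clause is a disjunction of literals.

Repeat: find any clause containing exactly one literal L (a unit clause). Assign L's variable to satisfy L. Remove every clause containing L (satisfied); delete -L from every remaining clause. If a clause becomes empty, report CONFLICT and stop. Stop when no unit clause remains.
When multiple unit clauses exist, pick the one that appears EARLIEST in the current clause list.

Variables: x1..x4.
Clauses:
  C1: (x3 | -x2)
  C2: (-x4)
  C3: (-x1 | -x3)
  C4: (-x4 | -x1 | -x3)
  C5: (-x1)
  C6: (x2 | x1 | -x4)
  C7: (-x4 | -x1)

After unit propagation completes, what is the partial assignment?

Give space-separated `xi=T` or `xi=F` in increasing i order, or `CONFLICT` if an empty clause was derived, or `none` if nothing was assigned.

Answer: x1=F x4=F

Derivation:
unit clause [-4] forces x4=F; simplify:
  satisfied 4 clause(s); 3 remain; assigned so far: [4]
unit clause [-1] forces x1=F; simplify:
  satisfied 2 clause(s); 1 remain; assigned so far: [1, 4]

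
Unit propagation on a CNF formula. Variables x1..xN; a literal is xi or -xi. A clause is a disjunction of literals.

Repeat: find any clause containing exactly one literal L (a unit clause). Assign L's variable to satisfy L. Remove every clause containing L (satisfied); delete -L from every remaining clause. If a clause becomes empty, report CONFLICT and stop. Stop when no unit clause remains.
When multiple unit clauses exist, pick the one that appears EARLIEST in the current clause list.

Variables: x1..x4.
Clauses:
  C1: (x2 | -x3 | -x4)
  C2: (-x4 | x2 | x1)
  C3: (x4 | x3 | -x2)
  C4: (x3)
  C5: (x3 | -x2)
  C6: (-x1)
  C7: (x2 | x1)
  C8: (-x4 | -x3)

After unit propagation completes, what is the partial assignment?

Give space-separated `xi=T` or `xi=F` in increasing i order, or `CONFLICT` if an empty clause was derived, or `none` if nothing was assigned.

Answer: x1=F x2=T x3=T x4=F

Derivation:
unit clause [3] forces x3=T; simplify:
  drop -3 from [2, -3, -4] -> [2, -4]
  drop -3 from [-4, -3] -> [-4]
  satisfied 3 clause(s); 5 remain; assigned so far: [3]
unit clause [-1] forces x1=F; simplify:
  drop 1 from [-4, 2, 1] -> [-4, 2]
  drop 1 from [2, 1] -> [2]
  satisfied 1 clause(s); 4 remain; assigned so far: [1, 3]
unit clause [2] forces x2=T; simplify:
  satisfied 3 clause(s); 1 remain; assigned so far: [1, 2, 3]
unit clause [-4] forces x4=F; simplify:
  satisfied 1 clause(s); 0 remain; assigned so far: [1, 2, 3, 4]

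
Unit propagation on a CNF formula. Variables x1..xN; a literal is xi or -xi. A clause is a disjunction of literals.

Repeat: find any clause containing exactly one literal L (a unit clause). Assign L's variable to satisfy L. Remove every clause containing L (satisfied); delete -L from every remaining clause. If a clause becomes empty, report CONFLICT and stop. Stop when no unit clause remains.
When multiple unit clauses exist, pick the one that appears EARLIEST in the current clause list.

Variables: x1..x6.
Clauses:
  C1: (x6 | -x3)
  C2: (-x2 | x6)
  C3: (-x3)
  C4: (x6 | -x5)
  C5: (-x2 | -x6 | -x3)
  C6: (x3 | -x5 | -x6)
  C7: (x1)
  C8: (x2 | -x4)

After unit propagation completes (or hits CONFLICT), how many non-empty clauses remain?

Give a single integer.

Answer: 4

Derivation:
unit clause [-3] forces x3=F; simplify:
  drop 3 from [3, -5, -6] -> [-5, -6]
  satisfied 3 clause(s); 5 remain; assigned so far: [3]
unit clause [1] forces x1=T; simplify:
  satisfied 1 clause(s); 4 remain; assigned so far: [1, 3]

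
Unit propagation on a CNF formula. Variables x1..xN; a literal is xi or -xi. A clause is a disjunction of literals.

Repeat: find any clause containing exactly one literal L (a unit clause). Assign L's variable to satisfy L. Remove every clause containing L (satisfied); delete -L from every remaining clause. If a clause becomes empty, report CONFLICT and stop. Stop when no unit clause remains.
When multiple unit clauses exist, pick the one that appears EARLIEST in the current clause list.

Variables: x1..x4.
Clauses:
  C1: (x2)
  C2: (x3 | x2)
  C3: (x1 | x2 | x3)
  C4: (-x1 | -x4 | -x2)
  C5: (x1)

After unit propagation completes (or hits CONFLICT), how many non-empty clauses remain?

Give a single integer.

Answer: 0

Derivation:
unit clause [2] forces x2=T; simplify:
  drop -2 from [-1, -4, -2] -> [-1, -4]
  satisfied 3 clause(s); 2 remain; assigned so far: [2]
unit clause [1] forces x1=T; simplify:
  drop -1 from [-1, -4] -> [-4]
  satisfied 1 clause(s); 1 remain; assigned so far: [1, 2]
unit clause [-4] forces x4=F; simplify:
  satisfied 1 clause(s); 0 remain; assigned so far: [1, 2, 4]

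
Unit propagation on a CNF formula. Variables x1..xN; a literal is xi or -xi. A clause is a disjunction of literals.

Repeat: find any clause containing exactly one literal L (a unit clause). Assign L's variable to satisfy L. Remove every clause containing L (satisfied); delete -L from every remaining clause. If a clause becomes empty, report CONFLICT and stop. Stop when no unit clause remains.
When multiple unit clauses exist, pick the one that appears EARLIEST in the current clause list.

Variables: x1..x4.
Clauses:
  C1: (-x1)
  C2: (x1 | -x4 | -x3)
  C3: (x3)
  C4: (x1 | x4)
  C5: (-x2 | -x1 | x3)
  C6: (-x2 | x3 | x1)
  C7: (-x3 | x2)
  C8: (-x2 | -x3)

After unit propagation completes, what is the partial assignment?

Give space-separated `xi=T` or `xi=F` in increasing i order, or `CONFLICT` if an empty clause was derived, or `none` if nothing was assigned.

unit clause [-1] forces x1=F; simplify:
  drop 1 from [1, -4, -3] -> [-4, -3]
  drop 1 from [1, 4] -> [4]
  drop 1 from [-2, 3, 1] -> [-2, 3]
  satisfied 2 clause(s); 6 remain; assigned so far: [1]
unit clause [3] forces x3=T; simplify:
  drop -3 from [-4, -3] -> [-4]
  drop -3 from [-3, 2] -> [2]
  drop -3 from [-2, -3] -> [-2]
  satisfied 2 clause(s); 4 remain; assigned so far: [1, 3]
unit clause [-4] forces x4=F; simplify:
  drop 4 from [4] -> [] (empty!)
  satisfied 1 clause(s); 3 remain; assigned so far: [1, 3, 4]
CONFLICT (empty clause)

Answer: CONFLICT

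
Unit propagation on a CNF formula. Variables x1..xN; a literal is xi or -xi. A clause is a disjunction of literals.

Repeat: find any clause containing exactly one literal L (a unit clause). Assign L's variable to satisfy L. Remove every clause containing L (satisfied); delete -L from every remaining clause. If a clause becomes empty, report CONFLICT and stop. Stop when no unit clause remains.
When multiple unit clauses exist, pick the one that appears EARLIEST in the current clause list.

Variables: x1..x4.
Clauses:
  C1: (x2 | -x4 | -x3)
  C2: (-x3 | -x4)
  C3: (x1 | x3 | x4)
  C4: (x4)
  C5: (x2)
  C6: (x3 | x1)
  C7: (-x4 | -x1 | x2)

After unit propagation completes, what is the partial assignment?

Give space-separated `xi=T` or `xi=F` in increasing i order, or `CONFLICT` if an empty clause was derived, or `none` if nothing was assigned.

Answer: x1=T x2=T x3=F x4=T

Derivation:
unit clause [4] forces x4=T; simplify:
  drop -4 from [2, -4, -3] -> [2, -3]
  drop -4 from [-3, -4] -> [-3]
  drop -4 from [-4, -1, 2] -> [-1, 2]
  satisfied 2 clause(s); 5 remain; assigned so far: [4]
unit clause [-3] forces x3=F; simplify:
  drop 3 from [3, 1] -> [1]
  satisfied 2 clause(s); 3 remain; assigned so far: [3, 4]
unit clause [2] forces x2=T; simplify:
  satisfied 2 clause(s); 1 remain; assigned so far: [2, 3, 4]
unit clause [1] forces x1=T; simplify:
  satisfied 1 clause(s); 0 remain; assigned so far: [1, 2, 3, 4]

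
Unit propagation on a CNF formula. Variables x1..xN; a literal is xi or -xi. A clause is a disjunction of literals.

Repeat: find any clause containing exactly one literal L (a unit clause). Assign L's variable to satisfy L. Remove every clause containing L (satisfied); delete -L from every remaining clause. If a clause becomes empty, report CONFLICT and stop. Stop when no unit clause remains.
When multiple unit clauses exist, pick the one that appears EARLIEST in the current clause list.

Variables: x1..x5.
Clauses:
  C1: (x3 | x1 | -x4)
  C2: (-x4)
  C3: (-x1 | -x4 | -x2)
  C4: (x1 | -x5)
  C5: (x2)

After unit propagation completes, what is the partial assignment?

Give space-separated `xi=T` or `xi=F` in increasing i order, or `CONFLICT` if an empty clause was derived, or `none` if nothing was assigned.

Answer: x2=T x4=F

Derivation:
unit clause [-4] forces x4=F; simplify:
  satisfied 3 clause(s); 2 remain; assigned so far: [4]
unit clause [2] forces x2=T; simplify:
  satisfied 1 clause(s); 1 remain; assigned so far: [2, 4]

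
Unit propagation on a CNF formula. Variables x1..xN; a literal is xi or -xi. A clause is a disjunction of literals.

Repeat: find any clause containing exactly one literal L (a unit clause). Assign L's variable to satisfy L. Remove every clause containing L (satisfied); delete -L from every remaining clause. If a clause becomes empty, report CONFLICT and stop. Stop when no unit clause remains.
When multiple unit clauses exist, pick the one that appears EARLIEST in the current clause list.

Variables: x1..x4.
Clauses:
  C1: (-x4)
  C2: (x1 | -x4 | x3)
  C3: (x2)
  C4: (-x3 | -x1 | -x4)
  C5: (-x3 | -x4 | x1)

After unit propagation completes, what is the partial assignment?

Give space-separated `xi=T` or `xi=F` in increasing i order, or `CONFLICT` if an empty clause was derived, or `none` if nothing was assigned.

unit clause [-4] forces x4=F; simplify:
  satisfied 4 clause(s); 1 remain; assigned so far: [4]
unit clause [2] forces x2=T; simplify:
  satisfied 1 clause(s); 0 remain; assigned so far: [2, 4]

Answer: x2=T x4=F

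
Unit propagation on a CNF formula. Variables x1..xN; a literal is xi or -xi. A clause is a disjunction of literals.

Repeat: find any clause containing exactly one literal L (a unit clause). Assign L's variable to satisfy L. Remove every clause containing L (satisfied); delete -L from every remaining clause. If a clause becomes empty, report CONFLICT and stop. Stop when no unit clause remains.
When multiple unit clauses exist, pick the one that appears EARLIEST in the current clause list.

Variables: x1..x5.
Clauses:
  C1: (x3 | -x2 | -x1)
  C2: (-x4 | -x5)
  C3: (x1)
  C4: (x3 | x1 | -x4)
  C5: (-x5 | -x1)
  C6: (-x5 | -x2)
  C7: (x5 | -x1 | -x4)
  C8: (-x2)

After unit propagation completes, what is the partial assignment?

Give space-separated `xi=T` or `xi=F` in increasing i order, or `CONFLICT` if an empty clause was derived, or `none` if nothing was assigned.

unit clause [1] forces x1=T; simplify:
  drop -1 from [3, -2, -1] -> [3, -2]
  drop -1 from [-5, -1] -> [-5]
  drop -1 from [5, -1, -4] -> [5, -4]
  satisfied 2 clause(s); 6 remain; assigned so far: [1]
unit clause [-5] forces x5=F; simplify:
  drop 5 from [5, -4] -> [-4]
  satisfied 3 clause(s); 3 remain; assigned so far: [1, 5]
unit clause [-4] forces x4=F; simplify:
  satisfied 1 clause(s); 2 remain; assigned so far: [1, 4, 5]
unit clause [-2] forces x2=F; simplify:
  satisfied 2 clause(s); 0 remain; assigned so far: [1, 2, 4, 5]

Answer: x1=T x2=F x4=F x5=F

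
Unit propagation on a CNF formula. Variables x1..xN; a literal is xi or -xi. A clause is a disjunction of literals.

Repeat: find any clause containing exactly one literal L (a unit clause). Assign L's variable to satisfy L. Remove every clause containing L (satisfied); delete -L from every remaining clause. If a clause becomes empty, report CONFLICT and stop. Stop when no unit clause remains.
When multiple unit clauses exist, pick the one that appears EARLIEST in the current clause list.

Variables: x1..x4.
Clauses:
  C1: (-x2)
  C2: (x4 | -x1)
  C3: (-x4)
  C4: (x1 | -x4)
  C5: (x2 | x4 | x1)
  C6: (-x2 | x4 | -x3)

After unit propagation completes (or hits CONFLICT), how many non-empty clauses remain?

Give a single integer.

Answer: 0

Derivation:
unit clause [-2] forces x2=F; simplify:
  drop 2 from [2, 4, 1] -> [4, 1]
  satisfied 2 clause(s); 4 remain; assigned so far: [2]
unit clause [-4] forces x4=F; simplify:
  drop 4 from [4, -1] -> [-1]
  drop 4 from [4, 1] -> [1]
  satisfied 2 clause(s); 2 remain; assigned so far: [2, 4]
unit clause [-1] forces x1=F; simplify:
  drop 1 from [1] -> [] (empty!)
  satisfied 1 clause(s); 1 remain; assigned so far: [1, 2, 4]
CONFLICT (empty clause)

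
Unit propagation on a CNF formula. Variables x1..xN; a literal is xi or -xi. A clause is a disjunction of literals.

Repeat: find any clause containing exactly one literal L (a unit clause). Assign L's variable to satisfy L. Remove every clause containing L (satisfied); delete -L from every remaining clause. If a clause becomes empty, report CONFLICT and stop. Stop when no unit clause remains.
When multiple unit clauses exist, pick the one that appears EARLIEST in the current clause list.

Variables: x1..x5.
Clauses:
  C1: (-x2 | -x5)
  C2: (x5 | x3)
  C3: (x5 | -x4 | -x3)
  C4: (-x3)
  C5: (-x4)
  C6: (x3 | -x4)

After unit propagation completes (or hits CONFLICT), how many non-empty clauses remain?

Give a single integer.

unit clause [-3] forces x3=F; simplify:
  drop 3 from [5, 3] -> [5]
  drop 3 from [3, -4] -> [-4]
  satisfied 2 clause(s); 4 remain; assigned so far: [3]
unit clause [5] forces x5=T; simplify:
  drop -5 from [-2, -5] -> [-2]
  satisfied 1 clause(s); 3 remain; assigned so far: [3, 5]
unit clause [-2] forces x2=F; simplify:
  satisfied 1 clause(s); 2 remain; assigned so far: [2, 3, 5]
unit clause [-4] forces x4=F; simplify:
  satisfied 2 clause(s); 0 remain; assigned so far: [2, 3, 4, 5]

Answer: 0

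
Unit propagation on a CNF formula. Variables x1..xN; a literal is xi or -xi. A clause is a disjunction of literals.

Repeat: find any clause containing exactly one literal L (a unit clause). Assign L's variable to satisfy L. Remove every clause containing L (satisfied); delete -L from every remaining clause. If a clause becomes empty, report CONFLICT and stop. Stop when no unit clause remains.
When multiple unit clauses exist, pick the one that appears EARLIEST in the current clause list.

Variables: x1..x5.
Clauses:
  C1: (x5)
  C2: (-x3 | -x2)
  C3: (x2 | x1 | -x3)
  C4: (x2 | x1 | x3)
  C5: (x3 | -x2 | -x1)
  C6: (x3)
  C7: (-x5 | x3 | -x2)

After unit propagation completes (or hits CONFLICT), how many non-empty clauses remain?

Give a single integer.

unit clause [5] forces x5=T; simplify:
  drop -5 from [-5, 3, -2] -> [3, -2]
  satisfied 1 clause(s); 6 remain; assigned so far: [5]
unit clause [3] forces x3=T; simplify:
  drop -3 from [-3, -2] -> [-2]
  drop -3 from [2, 1, -3] -> [2, 1]
  satisfied 4 clause(s); 2 remain; assigned so far: [3, 5]
unit clause [-2] forces x2=F; simplify:
  drop 2 from [2, 1] -> [1]
  satisfied 1 clause(s); 1 remain; assigned so far: [2, 3, 5]
unit clause [1] forces x1=T; simplify:
  satisfied 1 clause(s); 0 remain; assigned so far: [1, 2, 3, 5]

Answer: 0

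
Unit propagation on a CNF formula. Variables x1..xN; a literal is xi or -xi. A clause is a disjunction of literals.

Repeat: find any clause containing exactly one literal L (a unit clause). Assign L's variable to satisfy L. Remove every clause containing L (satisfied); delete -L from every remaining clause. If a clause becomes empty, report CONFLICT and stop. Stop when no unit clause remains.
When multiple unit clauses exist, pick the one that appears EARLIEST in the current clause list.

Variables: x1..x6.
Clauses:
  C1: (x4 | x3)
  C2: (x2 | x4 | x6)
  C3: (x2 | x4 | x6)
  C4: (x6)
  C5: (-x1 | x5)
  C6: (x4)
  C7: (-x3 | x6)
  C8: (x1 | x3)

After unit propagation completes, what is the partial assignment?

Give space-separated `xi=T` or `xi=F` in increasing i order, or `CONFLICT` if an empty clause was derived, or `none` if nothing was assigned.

Answer: x4=T x6=T

Derivation:
unit clause [6] forces x6=T; simplify:
  satisfied 4 clause(s); 4 remain; assigned so far: [6]
unit clause [4] forces x4=T; simplify:
  satisfied 2 clause(s); 2 remain; assigned so far: [4, 6]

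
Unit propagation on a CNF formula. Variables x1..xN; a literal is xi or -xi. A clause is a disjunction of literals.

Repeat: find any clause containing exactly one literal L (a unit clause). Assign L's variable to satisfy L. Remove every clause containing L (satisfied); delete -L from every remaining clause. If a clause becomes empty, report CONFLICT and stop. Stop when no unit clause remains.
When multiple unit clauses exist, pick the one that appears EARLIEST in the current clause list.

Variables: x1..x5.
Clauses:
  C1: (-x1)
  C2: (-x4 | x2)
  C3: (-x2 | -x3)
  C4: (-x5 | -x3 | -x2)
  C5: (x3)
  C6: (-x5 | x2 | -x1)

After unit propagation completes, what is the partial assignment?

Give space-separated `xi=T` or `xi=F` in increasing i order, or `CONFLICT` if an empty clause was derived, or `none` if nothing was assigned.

Answer: x1=F x2=F x3=T x4=F

Derivation:
unit clause [-1] forces x1=F; simplify:
  satisfied 2 clause(s); 4 remain; assigned so far: [1]
unit clause [3] forces x3=T; simplify:
  drop -3 from [-2, -3] -> [-2]
  drop -3 from [-5, -3, -2] -> [-5, -2]
  satisfied 1 clause(s); 3 remain; assigned so far: [1, 3]
unit clause [-2] forces x2=F; simplify:
  drop 2 from [-4, 2] -> [-4]
  satisfied 2 clause(s); 1 remain; assigned so far: [1, 2, 3]
unit clause [-4] forces x4=F; simplify:
  satisfied 1 clause(s); 0 remain; assigned so far: [1, 2, 3, 4]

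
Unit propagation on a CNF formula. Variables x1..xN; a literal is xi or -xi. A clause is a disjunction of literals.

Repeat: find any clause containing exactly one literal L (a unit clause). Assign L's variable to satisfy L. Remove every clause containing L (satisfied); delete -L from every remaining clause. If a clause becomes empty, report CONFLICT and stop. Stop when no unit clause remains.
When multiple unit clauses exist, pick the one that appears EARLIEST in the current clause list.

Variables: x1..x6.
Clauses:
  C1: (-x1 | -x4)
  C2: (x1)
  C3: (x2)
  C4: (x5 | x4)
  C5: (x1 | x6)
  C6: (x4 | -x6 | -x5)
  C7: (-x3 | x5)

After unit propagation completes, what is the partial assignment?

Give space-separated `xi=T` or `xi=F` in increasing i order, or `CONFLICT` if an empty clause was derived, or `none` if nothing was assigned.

unit clause [1] forces x1=T; simplify:
  drop -1 from [-1, -4] -> [-4]
  satisfied 2 clause(s); 5 remain; assigned so far: [1]
unit clause [-4] forces x4=F; simplify:
  drop 4 from [5, 4] -> [5]
  drop 4 from [4, -6, -5] -> [-6, -5]
  satisfied 1 clause(s); 4 remain; assigned so far: [1, 4]
unit clause [2] forces x2=T; simplify:
  satisfied 1 clause(s); 3 remain; assigned so far: [1, 2, 4]
unit clause [5] forces x5=T; simplify:
  drop -5 from [-6, -5] -> [-6]
  satisfied 2 clause(s); 1 remain; assigned so far: [1, 2, 4, 5]
unit clause [-6] forces x6=F; simplify:
  satisfied 1 clause(s); 0 remain; assigned so far: [1, 2, 4, 5, 6]

Answer: x1=T x2=T x4=F x5=T x6=F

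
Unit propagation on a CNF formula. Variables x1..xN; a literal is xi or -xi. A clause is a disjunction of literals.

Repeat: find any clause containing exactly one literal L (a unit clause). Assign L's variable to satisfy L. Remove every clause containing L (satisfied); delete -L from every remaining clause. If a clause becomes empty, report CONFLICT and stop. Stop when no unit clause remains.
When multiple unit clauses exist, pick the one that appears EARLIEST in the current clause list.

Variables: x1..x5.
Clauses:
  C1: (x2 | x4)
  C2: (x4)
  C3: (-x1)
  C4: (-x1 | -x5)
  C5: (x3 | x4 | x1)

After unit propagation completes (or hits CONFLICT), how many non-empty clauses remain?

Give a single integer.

Answer: 0

Derivation:
unit clause [4] forces x4=T; simplify:
  satisfied 3 clause(s); 2 remain; assigned so far: [4]
unit clause [-1] forces x1=F; simplify:
  satisfied 2 clause(s); 0 remain; assigned so far: [1, 4]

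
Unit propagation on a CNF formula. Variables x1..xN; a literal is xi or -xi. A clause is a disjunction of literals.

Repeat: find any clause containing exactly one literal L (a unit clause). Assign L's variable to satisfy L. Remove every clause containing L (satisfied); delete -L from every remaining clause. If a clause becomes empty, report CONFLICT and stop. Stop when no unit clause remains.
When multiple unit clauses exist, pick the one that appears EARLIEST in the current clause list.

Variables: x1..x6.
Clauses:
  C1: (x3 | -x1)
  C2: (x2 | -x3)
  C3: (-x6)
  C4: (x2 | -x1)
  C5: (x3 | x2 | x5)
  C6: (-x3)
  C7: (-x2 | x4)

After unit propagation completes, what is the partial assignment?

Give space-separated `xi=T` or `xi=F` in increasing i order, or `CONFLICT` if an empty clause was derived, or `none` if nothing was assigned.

unit clause [-6] forces x6=F; simplify:
  satisfied 1 clause(s); 6 remain; assigned so far: [6]
unit clause [-3] forces x3=F; simplify:
  drop 3 from [3, -1] -> [-1]
  drop 3 from [3, 2, 5] -> [2, 5]
  satisfied 2 clause(s); 4 remain; assigned so far: [3, 6]
unit clause [-1] forces x1=F; simplify:
  satisfied 2 clause(s); 2 remain; assigned so far: [1, 3, 6]

Answer: x1=F x3=F x6=F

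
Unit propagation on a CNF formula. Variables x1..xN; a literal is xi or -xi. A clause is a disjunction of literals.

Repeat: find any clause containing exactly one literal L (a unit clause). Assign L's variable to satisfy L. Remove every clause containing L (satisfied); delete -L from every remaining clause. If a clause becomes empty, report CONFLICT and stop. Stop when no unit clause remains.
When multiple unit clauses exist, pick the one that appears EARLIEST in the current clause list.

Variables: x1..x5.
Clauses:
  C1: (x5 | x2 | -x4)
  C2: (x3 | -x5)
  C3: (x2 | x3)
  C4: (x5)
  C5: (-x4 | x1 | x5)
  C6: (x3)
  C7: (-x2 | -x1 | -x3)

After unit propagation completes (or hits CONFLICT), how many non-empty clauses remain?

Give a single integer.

unit clause [5] forces x5=T; simplify:
  drop -5 from [3, -5] -> [3]
  satisfied 3 clause(s); 4 remain; assigned so far: [5]
unit clause [3] forces x3=T; simplify:
  drop -3 from [-2, -1, -3] -> [-2, -1]
  satisfied 3 clause(s); 1 remain; assigned so far: [3, 5]

Answer: 1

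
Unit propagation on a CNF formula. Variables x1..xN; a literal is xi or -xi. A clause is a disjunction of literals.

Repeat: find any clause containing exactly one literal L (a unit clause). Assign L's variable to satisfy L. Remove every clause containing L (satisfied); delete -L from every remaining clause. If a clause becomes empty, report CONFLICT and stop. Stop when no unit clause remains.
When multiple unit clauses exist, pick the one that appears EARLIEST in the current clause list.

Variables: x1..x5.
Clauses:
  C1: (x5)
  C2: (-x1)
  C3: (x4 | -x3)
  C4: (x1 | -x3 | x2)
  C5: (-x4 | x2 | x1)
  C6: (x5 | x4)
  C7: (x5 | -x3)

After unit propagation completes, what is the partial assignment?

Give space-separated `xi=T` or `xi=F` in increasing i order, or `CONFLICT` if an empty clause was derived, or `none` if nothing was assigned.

unit clause [5] forces x5=T; simplify:
  satisfied 3 clause(s); 4 remain; assigned so far: [5]
unit clause [-1] forces x1=F; simplify:
  drop 1 from [1, -3, 2] -> [-3, 2]
  drop 1 from [-4, 2, 1] -> [-4, 2]
  satisfied 1 clause(s); 3 remain; assigned so far: [1, 5]

Answer: x1=F x5=T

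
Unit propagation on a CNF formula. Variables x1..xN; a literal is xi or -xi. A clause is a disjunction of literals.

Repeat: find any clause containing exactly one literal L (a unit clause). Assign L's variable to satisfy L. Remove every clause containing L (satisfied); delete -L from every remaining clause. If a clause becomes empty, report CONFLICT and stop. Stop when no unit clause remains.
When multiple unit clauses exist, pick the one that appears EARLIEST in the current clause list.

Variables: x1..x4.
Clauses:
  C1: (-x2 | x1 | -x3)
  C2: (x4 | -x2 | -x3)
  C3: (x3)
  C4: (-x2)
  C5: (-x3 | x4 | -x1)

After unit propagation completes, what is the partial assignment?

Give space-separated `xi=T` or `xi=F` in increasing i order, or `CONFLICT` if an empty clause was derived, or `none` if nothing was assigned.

Answer: x2=F x3=T

Derivation:
unit clause [3] forces x3=T; simplify:
  drop -3 from [-2, 1, -3] -> [-2, 1]
  drop -3 from [4, -2, -3] -> [4, -2]
  drop -3 from [-3, 4, -1] -> [4, -1]
  satisfied 1 clause(s); 4 remain; assigned so far: [3]
unit clause [-2] forces x2=F; simplify:
  satisfied 3 clause(s); 1 remain; assigned so far: [2, 3]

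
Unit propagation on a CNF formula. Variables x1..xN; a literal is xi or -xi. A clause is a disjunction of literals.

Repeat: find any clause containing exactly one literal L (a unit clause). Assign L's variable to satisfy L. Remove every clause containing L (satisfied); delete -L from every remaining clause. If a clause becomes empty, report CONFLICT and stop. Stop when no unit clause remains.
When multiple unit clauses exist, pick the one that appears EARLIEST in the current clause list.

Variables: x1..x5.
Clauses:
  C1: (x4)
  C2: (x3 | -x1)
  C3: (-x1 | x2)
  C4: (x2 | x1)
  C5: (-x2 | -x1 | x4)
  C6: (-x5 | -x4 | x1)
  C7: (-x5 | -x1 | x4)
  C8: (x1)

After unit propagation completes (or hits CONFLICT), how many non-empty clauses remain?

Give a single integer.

Answer: 0

Derivation:
unit clause [4] forces x4=T; simplify:
  drop -4 from [-5, -4, 1] -> [-5, 1]
  satisfied 3 clause(s); 5 remain; assigned so far: [4]
unit clause [1] forces x1=T; simplify:
  drop -1 from [3, -1] -> [3]
  drop -1 from [-1, 2] -> [2]
  satisfied 3 clause(s); 2 remain; assigned so far: [1, 4]
unit clause [3] forces x3=T; simplify:
  satisfied 1 clause(s); 1 remain; assigned so far: [1, 3, 4]
unit clause [2] forces x2=T; simplify:
  satisfied 1 clause(s); 0 remain; assigned so far: [1, 2, 3, 4]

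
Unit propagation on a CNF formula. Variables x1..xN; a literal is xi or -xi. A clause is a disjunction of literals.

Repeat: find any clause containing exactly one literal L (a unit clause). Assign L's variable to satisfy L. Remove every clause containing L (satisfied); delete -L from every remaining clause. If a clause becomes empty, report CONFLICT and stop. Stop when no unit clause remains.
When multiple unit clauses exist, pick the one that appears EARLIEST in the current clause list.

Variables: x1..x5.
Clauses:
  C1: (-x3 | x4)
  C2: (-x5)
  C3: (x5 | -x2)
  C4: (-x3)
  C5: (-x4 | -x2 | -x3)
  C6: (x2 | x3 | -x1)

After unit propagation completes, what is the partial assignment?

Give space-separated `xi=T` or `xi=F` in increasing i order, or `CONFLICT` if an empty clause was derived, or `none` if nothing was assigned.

Answer: x1=F x2=F x3=F x5=F

Derivation:
unit clause [-5] forces x5=F; simplify:
  drop 5 from [5, -2] -> [-2]
  satisfied 1 clause(s); 5 remain; assigned so far: [5]
unit clause [-2] forces x2=F; simplify:
  drop 2 from [2, 3, -1] -> [3, -1]
  satisfied 2 clause(s); 3 remain; assigned so far: [2, 5]
unit clause [-3] forces x3=F; simplify:
  drop 3 from [3, -1] -> [-1]
  satisfied 2 clause(s); 1 remain; assigned so far: [2, 3, 5]
unit clause [-1] forces x1=F; simplify:
  satisfied 1 clause(s); 0 remain; assigned so far: [1, 2, 3, 5]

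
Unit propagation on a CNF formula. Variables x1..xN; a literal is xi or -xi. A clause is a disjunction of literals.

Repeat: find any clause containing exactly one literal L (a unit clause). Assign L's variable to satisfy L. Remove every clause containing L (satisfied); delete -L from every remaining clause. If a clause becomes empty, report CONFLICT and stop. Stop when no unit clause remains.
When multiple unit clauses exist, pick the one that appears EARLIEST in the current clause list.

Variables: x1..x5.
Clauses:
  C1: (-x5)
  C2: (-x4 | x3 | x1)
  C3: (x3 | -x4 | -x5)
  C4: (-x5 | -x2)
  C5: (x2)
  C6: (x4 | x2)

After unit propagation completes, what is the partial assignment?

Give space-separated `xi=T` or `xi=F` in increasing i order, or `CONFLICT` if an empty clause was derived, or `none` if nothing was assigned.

Answer: x2=T x5=F

Derivation:
unit clause [-5] forces x5=F; simplify:
  satisfied 3 clause(s); 3 remain; assigned so far: [5]
unit clause [2] forces x2=T; simplify:
  satisfied 2 clause(s); 1 remain; assigned so far: [2, 5]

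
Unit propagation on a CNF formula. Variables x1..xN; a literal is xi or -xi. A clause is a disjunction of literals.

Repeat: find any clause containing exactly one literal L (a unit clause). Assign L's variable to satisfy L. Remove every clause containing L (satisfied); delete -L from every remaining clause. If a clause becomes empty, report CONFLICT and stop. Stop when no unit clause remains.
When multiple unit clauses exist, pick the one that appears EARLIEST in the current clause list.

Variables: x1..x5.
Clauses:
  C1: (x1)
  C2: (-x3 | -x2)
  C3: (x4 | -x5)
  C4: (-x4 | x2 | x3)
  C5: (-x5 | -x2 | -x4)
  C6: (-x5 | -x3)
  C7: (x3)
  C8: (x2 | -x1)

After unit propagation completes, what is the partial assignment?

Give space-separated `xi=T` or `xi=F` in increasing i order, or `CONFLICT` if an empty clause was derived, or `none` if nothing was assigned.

Answer: CONFLICT

Derivation:
unit clause [1] forces x1=T; simplify:
  drop -1 from [2, -1] -> [2]
  satisfied 1 clause(s); 7 remain; assigned so far: [1]
unit clause [3] forces x3=T; simplify:
  drop -3 from [-3, -2] -> [-2]
  drop -3 from [-5, -3] -> [-5]
  satisfied 2 clause(s); 5 remain; assigned so far: [1, 3]
unit clause [-2] forces x2=F; simplify:
  drop 2 from [2] -> [] (empty!)
  satisfied 2 clause(s); 3 remain; assigned so far: [1, 2, 3]
CONFLICT (empty clause)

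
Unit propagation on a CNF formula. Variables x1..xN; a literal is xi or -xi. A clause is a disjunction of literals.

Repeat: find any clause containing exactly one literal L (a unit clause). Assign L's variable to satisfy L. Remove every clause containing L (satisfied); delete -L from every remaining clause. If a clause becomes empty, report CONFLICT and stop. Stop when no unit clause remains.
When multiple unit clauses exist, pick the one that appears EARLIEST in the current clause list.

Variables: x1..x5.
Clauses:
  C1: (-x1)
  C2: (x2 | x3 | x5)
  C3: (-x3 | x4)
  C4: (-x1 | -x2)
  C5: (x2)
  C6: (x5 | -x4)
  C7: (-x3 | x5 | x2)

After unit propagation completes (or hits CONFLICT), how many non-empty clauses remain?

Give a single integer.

Answer: 2

Derivation:
unit clause [-1] forces x1=F; simplify:
  satisfied 2 clause(s); 5 remain; assigned so far: [1]
unit clause [2] forces x2=T; simplify:
  satisfied 3 clause(s); 2 remain; assigned so far: [1, 2]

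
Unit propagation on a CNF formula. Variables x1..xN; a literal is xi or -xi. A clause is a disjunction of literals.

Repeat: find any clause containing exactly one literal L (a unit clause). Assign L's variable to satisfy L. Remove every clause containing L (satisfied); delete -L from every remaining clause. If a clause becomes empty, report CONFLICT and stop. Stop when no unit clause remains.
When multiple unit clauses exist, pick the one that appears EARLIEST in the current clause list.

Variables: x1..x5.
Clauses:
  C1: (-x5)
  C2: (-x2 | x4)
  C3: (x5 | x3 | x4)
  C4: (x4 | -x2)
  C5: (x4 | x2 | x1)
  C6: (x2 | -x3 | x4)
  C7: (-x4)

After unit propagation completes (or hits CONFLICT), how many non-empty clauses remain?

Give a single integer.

unit clause [-5] forces x5=F; simplify:
  drop 5 from [5, 3, 4] -> [3, 4]
  satisfied 1 clause(s); 6 remain; assigned so far: [5]
unit clause [-4] forces x4=F; simplify:
  drop 4 from [-2, 4] -> [-2]
  drop 4 from [3, 4] -> [3]
  drop 4 from [4, -2] -> [-2]
  drop 4 from [4, 2, 1] -> [2, 1]
  drop 4 from [2, -3, 4] -> [2, -3]
  satisfied 1 clause(s); 5 remain; assigned so far: [4, 5]
unit clause [-2] forces x2=F; simplify:
  drop 2 from [2, 1] -> [1]
  drop 2 from [2, -3] -> [-3]
  satisfied 2 clause(s); 3 remain; assigned so far: [2, 4, 5]
unit clause [3] forces x3=T; simplify:
  drop -3 from [-3] -> [] (empty!)
  satisfied 1 clause(s); 2 remain; assigned so far: [2, 3, 4, 5]
CONFLICT (empty clause)

Answer: 1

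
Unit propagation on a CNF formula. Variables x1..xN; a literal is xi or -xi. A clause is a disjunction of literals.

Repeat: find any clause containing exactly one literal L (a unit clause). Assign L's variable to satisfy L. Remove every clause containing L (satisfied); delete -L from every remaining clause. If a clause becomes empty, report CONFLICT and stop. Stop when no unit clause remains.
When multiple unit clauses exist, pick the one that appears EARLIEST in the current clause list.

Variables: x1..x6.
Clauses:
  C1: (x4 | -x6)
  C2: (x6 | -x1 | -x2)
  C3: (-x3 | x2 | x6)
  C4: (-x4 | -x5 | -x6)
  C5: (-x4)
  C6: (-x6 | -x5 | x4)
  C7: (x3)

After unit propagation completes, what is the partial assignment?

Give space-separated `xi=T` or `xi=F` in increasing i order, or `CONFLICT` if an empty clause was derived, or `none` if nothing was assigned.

unit clause [-4] forces x4=F; simplify:
  drop 4 from [4, -6] -> [-6]
  drop 4 from [-6, -5, 4] -> [-6, -5]
  satisfied 2 clause(s); 5 remain; assigned so far: [4]
unit clause [-6] forces x6=F; simplify:
  drop 6 from [6, -1, -2] -> [-1, -2]
  drop 6 from [-3, 2, 6] -> [-3, 2]
  satisfied 2 clause(s); 3 remain; assigned so far: [4, 6]
unit clause [3] forces x3=T; simplify:
  drop -3 from [-3, 2] -> [2]
  satisfied 1 clause(s); 2 remain; assigned so far: [3, 4, 6]
unit clause [2] forces x2=T; simplify:
  drop -2 from [-1, -2] -> [-1]
  satisfied 1 clause(s); 1 remain; assigned so far: [2, 3, 4, 6]
unit clause [-1] forces x1=F; simplify:
  satisfied 1 clause(s); 0 remain; assigned so far: [1, 2, 3, 4, 6]

Answer: x1=F x2=T x3=T x4=F x6=F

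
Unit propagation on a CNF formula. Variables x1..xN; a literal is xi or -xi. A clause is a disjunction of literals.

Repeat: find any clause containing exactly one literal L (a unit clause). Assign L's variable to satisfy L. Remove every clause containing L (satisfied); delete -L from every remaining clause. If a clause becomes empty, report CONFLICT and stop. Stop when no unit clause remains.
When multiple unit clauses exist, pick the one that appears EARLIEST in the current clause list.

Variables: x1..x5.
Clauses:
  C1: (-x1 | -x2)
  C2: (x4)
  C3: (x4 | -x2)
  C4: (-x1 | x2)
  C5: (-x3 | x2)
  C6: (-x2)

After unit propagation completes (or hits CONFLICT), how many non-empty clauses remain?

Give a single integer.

Answer: 0

Derivation:
unit clause [4] forces x4=T; simplify:
  satisfied 2 clause(s); 4 remain; assigned so far: [4]
unit clause [-2] forces x2=F; simplify:
  drop 2 from [-1, 2] -> [-1]
  drop 2 from [-3, 2] -> [-3]
  satisfied 2 clause(s); 2 remain; assigned so far: [2, 4]
unit clause [-1] forces x1=F; simplify:
  satisfied 1 clause(s); 1 remain; assigned so far: [1, 2, 4]
unit clause [-3] forces x3=F; simplify:
  satisfied 1 clause(s); 0 remain; assigned so far: [1, 2, 3, 4]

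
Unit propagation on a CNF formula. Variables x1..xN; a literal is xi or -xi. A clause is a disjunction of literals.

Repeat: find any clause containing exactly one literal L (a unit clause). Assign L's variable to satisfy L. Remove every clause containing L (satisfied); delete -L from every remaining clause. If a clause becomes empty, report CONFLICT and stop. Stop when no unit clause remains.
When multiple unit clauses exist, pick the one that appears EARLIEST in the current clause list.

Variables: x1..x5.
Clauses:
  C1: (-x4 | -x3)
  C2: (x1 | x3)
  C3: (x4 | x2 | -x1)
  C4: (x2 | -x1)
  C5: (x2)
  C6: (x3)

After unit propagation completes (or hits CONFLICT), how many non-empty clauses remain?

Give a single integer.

Answer: 0

Derivation:
unit clause [2] forces x2=T; simplify:
  satisfied 3 clause(s); 3 remain; assigned so far: [2]
unit clause [3] forces x3=T; simplify:
  drop -3 from [-4, -3] -> [-4]
  satisfied 2 clause(s); 1 remain; assigned so far: [2, 3]
unit clause [-4] forces x4=F; simplify:
  satisfied 1 clause(s); 0 remain; assigned so far: [2, 3, 4]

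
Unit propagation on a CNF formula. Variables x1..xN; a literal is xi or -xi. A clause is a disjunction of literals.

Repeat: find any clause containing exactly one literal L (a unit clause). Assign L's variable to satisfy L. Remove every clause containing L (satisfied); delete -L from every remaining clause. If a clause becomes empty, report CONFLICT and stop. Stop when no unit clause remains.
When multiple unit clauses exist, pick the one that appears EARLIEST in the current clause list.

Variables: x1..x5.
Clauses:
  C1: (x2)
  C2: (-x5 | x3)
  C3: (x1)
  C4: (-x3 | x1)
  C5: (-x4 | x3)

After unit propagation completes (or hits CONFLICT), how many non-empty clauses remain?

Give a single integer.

unit clause [2] forces x2=T; simplify:
  satisfied 1 clause(s); 4 remain; assigned so far: [2]
unit clause [1] forces x1=T; simplify:
  satisfied 2 clause(s); 2 remain; assigned so far: [1, 2]

Answer: 2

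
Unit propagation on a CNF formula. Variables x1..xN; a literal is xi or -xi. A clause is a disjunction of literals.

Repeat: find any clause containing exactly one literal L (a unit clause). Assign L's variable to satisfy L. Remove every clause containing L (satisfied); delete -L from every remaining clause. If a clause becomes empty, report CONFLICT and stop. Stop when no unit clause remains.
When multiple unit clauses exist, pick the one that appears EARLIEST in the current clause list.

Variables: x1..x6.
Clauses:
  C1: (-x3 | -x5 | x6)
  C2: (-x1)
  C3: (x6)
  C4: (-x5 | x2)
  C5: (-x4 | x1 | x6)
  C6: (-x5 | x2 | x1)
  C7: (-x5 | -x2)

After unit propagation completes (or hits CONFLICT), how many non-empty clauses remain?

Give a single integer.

unit clause [-1] forces x1=F; simplify:
  drop 1 from [-4, 1, 6] -> [-4, 6]
  drop 1 from [-5, 2, 1] -> [-5, 2]
  satisfied 1 clause(s); 6 remain; assigned so far: [1]
unit clause [6] forces x6=T; simplify:
  satisfied 3 clause(s); 3 remain; assigned so far: [1, 6]

Answer: 3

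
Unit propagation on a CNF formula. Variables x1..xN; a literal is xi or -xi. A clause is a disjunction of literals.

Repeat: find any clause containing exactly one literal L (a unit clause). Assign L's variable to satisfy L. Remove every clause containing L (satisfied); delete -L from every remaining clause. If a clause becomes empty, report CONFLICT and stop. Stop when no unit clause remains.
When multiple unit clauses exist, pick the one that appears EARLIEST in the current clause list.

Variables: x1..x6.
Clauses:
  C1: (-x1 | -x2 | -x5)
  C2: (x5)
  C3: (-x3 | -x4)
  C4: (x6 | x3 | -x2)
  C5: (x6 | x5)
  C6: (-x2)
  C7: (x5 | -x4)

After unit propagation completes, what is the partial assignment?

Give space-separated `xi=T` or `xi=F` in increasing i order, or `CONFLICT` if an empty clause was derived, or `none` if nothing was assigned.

unit clause [5] forces x5=T; simplify:
  drop -5 from [-1, -2, -5] -> [-1, -2]
  satisfied 3 clause(s); 4 remain; assigned so far: [5]
unit clause [-2] forces x2=F; simplify:
  satisfied 3 clause(s); 1 remain; assigned so far: [2, 5]

Answer: x2=F x5=T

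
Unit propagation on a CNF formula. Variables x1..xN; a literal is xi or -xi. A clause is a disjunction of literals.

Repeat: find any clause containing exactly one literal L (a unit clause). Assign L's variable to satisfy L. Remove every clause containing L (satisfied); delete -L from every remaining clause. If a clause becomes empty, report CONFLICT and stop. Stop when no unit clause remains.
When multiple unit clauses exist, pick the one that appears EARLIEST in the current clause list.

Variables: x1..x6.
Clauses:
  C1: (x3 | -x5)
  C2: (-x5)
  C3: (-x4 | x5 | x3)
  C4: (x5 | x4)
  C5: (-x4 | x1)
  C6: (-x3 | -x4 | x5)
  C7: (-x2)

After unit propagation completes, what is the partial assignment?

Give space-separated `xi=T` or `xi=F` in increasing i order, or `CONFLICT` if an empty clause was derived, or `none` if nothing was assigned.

unit clause [-5] forces x5=F; simplify:
  drop 5 from [-4, 5, 3] -> [-4, 3]
  drop 5 from [5, 4] -> [4]
  drop 5 from [-3, -4, 5] -> [-3, -4]
  satisfied 2 clause(s); 5 remain; assigned so far: [5]
unit clause [4] forces x4=T; simplify:
  drop -4 from [-4, 3] -> [3]
  drop -4 from [-4, 1] -> [1]
  drop -4 from [-3, -4] -> [-3]
  satisfied 1 clause(s); 4 remain; assigned so far: [4, 5]
unit clause [3] forces x3=T; simplify:
  drop -3 from [-3] -> [] (empty!)
  satisfied 1 clause(s); 3 remain; assigned so far: [3, 4, 5]
CONFLICT (empty clause)

Answer: CONFLICT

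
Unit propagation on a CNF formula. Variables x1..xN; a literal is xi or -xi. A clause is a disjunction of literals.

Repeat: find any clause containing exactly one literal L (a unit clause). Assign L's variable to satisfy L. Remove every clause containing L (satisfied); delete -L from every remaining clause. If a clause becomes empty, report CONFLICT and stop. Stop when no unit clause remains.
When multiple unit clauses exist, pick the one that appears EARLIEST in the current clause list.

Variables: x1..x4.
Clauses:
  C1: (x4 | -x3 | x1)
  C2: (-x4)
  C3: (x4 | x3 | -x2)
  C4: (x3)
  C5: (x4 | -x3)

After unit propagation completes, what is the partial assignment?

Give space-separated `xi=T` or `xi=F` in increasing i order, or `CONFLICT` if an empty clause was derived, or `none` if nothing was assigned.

unit clause [-4] forces x4=F; simplify:
  drop 4 from [4, -3, 1] -> [-3, 1]
  drop 4 from [4, 3, -2] -> [3, -2]
  drop 4 from [4, -3] -> [-3]
  satisfied 1 clause(s); 4 remain; assigned so far: [4]
unit clause [3] forces x3=T; simplify:
  drop -3 from [-3, 1] -> [1]
  drop -3 from [-3] -> [] (empty!)
  satisfied 2 clause(s); 2 remain; assigned so far: [3, 4]
CONFLICT (empty clause)

Answer: CONFLICT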